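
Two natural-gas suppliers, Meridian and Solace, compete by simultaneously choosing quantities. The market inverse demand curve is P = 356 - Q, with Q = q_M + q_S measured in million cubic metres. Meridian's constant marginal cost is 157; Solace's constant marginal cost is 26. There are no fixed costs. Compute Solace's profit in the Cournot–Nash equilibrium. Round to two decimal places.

Meridian's profit: π_M = (356 - Q)q_M - (157q_M). Setting ∂π_M/∂q_M = 0: 199 - 2q_M - (q_S) = 0.
Solace's first-order condition: 330 - 2q_S - (q_M) = 0.
So q_M = (199 - q_S)/2 and q_S = (330 - q_M)/2.
Solving the pair: q_M = 68/3, q_S = 461/3.
Price P = 356 - 529/3 = 539/3.
Solace's profit: (539/3 - 26)·(461/3) = 23613.4444.

23613.44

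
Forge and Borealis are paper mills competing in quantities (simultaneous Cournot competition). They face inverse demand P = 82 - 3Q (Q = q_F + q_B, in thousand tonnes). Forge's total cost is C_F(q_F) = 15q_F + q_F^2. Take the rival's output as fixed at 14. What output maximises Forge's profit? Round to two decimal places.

With the rival's output fixed at 14, Forge's profit is π_F = (82 - 3·14 - 3q_F)q_F - (15q_F + q_F²) = (40 - 3q_F)q_F - (15q_F + q_F²).
∂π_F/∂q_F = 25 - 8q_F = 0, so q_F = 25/8.

3.13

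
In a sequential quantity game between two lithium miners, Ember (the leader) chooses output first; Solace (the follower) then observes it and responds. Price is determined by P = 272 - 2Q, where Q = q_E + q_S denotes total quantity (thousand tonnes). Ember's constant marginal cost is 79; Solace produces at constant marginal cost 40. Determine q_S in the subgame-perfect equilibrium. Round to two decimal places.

The follower Solace best-responds to any q_E: π_S = (272 - 2Q)q_S - 40q_S.
Follower FOC: 232 - 2q_E - 4q_S = 0, so q_S(q_E) = (232 - 2q_E)/4.
The leader anticipates this reaction. Substituting into P = 272 - 2Q gives P = 156 - q_E, so π_E = (156 - q_E)q_E - 79q_E.
The leader's first-order condition 77 - 2q_E = 0 yields q_E = 77/2.
Then q_S = (232 - 2·(77/2))/4 = 155/4.

38.75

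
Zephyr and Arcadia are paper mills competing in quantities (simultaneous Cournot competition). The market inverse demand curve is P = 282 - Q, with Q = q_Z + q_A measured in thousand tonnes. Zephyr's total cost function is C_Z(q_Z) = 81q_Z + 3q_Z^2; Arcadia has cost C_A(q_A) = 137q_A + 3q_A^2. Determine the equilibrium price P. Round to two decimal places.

243.56

Zephyr's profit: π_Z = (282 - Q)q_Z - (81q_Z + 3q_Z²). Setting ∂π_Z/∂q_Z = 0: 201 - 8q_Z - (q_A) = 0.
Arcadia's profit: π_A = (282 - Q)q_A - (137q_A + 3q_A²). Setting ∂π_A/∂q_A = 0: 145 - 8q_A - (q_Z) = 0.
Best responses: q_Z = (201 - q_A)/8, q_A = (145 - q_Z)/8.
Substituting one into the other gives q_Z = 209/9 and q_A = 137/9.
Total output Q = 346/9, so price P = 282 - 346/9 = 243.5556.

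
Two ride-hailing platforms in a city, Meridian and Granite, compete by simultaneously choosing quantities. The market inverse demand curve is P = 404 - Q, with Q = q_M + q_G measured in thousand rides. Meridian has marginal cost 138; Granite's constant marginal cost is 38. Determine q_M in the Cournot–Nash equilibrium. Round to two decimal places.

55.33

Meridian's profit: π_M = (404 - Q)q_M - (138q_M). Setting ∂π_M/∂q_M = 0: 266 - 2q_M - (q_G) = 0.
Granite's first-order condition: 366 - 2q_G - (q_M) = 0.
Rearranging gives the reaction functions q_M = (266 - q_G)/2 and q_G = (366 - q_M)/2.
Solving the pair: q_M = 166/3, q_G = 466/3.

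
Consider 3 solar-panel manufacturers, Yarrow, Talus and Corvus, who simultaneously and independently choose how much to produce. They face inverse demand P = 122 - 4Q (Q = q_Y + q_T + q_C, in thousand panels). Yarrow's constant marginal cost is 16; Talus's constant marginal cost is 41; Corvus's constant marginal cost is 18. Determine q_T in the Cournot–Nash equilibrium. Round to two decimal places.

2.06

Yarrow's profit: π_Y = (122 - 4Q)q_Y - (16q_Y). Setting ∂π_Y/∂q_Y = 0: 106 - 8q_Y - 4(q_T + q_C) = 0.
Talus's first-order condition: 81 - 8q_T - 4(q_Y + q_C) = 0.
Corvus's profit: π_C = (122 - 4Q)q_C - (18q_C). Setting ∂π_C/∂q_C = 0: 104 - 8q_C - 4(q_Y + q_T) = 0.
Adding the 3 conditions: 291 − 8Q − 8Q = 0, i.e. Q = 291/16.
Back-substituting: q_Y = (106 − 291/4)/4 = 133/16, q_T = (81 − 291/4)/4 = 33/16, q_C = (104 − 291/4)/4 = 125/16.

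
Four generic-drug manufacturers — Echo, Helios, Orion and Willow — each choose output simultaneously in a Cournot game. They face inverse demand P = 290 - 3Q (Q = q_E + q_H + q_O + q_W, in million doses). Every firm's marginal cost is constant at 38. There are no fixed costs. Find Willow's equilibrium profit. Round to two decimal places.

A representative firm's profit is π_i = q_i(290 - 3Q) - 38q_i.
First-order condition (treating rivals' output as given): 252 - 6q_i - 3·Σ_{j≠i} q_j = 0.
By symmetry each firm produces the same amount; substituting Σ_{j≠i} q_j = 3q_i yields q_i = 252/15 = 84/5.
Price P = 290 - 3·(336/5) = 442/5.
Willow's profit: (442/5 - 38)·(84/5) = 846.7200.

846.72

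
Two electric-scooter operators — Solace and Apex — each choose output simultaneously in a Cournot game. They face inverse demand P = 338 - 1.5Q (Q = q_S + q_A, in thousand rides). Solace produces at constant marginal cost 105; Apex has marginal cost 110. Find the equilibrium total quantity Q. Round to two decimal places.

Solace's profit: π_S = (338 - 1.5Q)q_S - (105q_S). Setting ∂π_S/∂q_S = 0: 233 - 3q_S - (3/2)(q_A) = 0.
Apex's profit: π_A = (338 - 1.5Q)q_A - (110q_A). Setting ∂π_A/∂q_A = 0: 228 - 3q_A - (3/2)(q_S) = 0.
Rearranging gives the reaction functions q_S = (233 - (3/2)q_A)/3 and q_A = (228 - (3/2)q_S)/3.
Substituting one into the other gives q_S = 476/9 and q_A = 446/9.
Total output Q = 476/9 + 446/9 = 922/9.

102.44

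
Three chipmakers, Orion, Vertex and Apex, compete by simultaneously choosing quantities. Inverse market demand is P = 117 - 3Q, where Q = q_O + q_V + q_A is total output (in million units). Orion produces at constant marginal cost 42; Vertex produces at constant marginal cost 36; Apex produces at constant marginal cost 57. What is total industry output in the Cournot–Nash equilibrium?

Orion's profit: π_O = (117 - 3Q)q_O - (42q_O). Setting ∂π_O/∂q_O = 0: 75 - 6q_O - 3(q_V + q_A) = 0.
Vertex's first-order condition: 81 - 6q_V - 3(q_O + q_A) = 0.
Apex's profit: π_A = (117 - 3Q)q_A - (57q_A). Setting ∂π_A/∂q_A = 0: 60 - 6q_A - 3(q_O + q_V) = 0.
Adding the 3 first-order conditions: 216 − 12Q = 0, so Q = 18.
Back-substituting: q_O = (75 − 54)/3 = 7, q_V = (81 − 54)/3 = 9, q_A = (60 − 54)/3 = 2.
Total output Q = 7 + 9 + 2 = 18.

18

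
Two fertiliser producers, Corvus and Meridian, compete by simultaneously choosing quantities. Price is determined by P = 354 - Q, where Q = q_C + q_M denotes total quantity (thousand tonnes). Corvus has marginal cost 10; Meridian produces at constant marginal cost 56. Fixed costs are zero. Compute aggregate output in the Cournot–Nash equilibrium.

Corvus's profit: π_C = (354 - Q)q_C - (10q_C). Setting ∂π_C/∂q_C = 0: 344 - 2q_C - (q_M) = 0.
Meridian's profit: π_M = (354 - Q)q_M - (56q_M). Setting ∂π_M/∂q_M = 0: 298 - 2q_M - (q_C) = 0.
So q_C = (344 - q_M)/2 and q_M = (298 - q_C)/2.
Solving the pair: q_C = 130, q_M = 84.
Total output Q = 130 + 84 = 214.

214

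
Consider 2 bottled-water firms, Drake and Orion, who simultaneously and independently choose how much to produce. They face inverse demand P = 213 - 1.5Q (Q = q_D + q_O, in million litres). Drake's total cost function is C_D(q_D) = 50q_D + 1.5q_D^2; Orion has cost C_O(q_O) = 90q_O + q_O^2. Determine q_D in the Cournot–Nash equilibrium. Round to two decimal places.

Drake's profit: π_D = (213 - 1.5Q)q_D - (50q_D + (3/2)q_D²). Setting ∂π_D/∂q_D = 0: 163 - 6q_D - (3/2)(q_O) = 0.
Orion's profit: π_O = (213 - 1.5Q)q_O - (90q_O + q_O²). Setting ∂π_O/∂q_O = 0: 123 - 5q_O - (3/2)(q_D) = 0.
So q_D = (163 - (3/2)q_O)/6 and q_O = (123 - (3/2)q_D)/5.
Substituting one into the other gives q_D = 22.7207 and q_O = 658/37.

22.72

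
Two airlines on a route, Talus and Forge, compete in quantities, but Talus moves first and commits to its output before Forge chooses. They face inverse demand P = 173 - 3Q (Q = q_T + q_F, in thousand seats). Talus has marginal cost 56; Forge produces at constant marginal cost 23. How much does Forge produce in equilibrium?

The follower Forge best-responds to any q_T: π_F = (173 - 3Q)q_F - 23q_F.
Follower FOC: 150 - 3q_T - 6q_F = 0, so q_F(q_T) = (150 - 3q_T)/6.
Talus substitutes q_F(q_T) into its own profit: π_T = q_T(173 - 3q_T - (150 - 3q_T)/2) - 56q_T = (98 - (3/2)q_T)q_T - 56q_T.
Leader FOC: 42 - 3q_T = 0, so q_T = 14.
Then q_F = (150 - 3·14)/6 = 18.

18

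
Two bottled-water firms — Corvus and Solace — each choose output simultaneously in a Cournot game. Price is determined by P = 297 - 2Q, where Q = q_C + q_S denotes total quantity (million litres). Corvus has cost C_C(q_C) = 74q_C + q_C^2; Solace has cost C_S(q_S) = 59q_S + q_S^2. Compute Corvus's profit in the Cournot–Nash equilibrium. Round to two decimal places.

2176.89

Corvus's profit: π_C = (297 - 2Q)q_C - (74q_C + q_C²). Setting ∂π_C/∂q_C = 0: 223 - 6q_C - 2(q_S) = 0.
Solace's profit: π_S = (297 - 2Q)q_S - (59q_S + q_S²). Setting ∂π_S/∂q_S = 0: 238 - 6q_S - 2(q_C) = 0.
Best responses: q_C = (223 - 2q_S)/6, q_S = (238 - 2q_C)/6.
Substituting one into the other gives q_C = 431/16 and q_S = 491/16.
Price P = 297 - 2·(461/8) = 727/4.
Corvus's profit: (727/4)·(431/16) - 74·(431/16) - (431/16)² = 2176.8867.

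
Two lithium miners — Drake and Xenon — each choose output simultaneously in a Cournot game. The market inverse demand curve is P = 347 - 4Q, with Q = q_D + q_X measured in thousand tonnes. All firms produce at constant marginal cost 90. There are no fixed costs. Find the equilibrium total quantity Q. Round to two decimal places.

Each firm earns π_i = (347 - 4Q)q_i - 90q_i.
Setting ∂π_i/∂q_i = 0 with rivals' quantities fixed: 257 - 8q_i - 4q_j = 0.
By symmetry each firm produces the same amount; substituting q_j = q_i yields q_i = 257/12.
Total output Q = 257/12 + 257/12 = 257/6.

42.83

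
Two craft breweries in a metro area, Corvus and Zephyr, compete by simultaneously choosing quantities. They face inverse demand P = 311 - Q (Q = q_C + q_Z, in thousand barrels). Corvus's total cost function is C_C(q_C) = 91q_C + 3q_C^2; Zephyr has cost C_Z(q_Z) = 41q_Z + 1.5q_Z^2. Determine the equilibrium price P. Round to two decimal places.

Corvus's profit: π_C = (311 - Q)q_C - (91q_C + 3q_C²). Setting ∂π_C/∂q_C = 0: 220 - 8q_C - (q_Z) = 0.
Zephyr's first-order condition: 270 - 5q_Z - (q_C) = 0.
Best responses: q_C = (220 - q_Z)/8, q_Z = (270 - q_C)/5.
Solving the pair: q_C = 830/39, q_Z = 1940/39.
Total output Q = 71.0256, so price P = 311 - 71.0256 = 239.9744.

239.97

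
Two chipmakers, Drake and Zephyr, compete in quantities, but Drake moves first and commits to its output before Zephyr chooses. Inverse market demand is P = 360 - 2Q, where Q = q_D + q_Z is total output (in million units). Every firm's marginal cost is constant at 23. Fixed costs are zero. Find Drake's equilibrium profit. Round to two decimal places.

7098.06

The follower Zephyr best-responds to any q_D: π_Z = (360 - 2Q)q_Z - 23q_Z.
∂π_Z/∂q_Z = 337 - 2q_D - 4q_Z = 0 gives the reaction function q_Z = (337 - 2q_D)/4.
The leader anticipates this reaction. Substituting into P = 360 - 2Q gives P = 383/2 - q_D, so π_D = (383/2 - q_D)q_D - 23q_D.
Maximising: ∂π_D/∂q_D = 337/2 - 2q_D = 0, giving q_D = 337/4.
Then q_Z = (337 - 2·(337/4))/4 = 337/8.
Price P = 360 - 2·(1011/8) = 429/4.
Drake's profit: (429/4 - 23)·(337/4) = 7098.0625.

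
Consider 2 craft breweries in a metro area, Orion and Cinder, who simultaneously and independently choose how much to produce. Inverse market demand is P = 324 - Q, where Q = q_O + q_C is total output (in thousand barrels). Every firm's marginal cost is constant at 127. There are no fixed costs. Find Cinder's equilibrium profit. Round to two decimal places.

4312.11

A representative firm's profit is π_i = q_i(324 - Q) - 127q_i.
Setting ∂π_i/∂q_i = 0 with rivals' quantities fixed: 197 - 2q_i - q_j = 0.
By symmetry each firm produces the same amount; substituting q_j = q_i yields q_i = 197/3.
Price P = 324 - 394/3 = 578/3.
Cinder's profit: (578/3 - 127)·(197/3) = 4312.1111.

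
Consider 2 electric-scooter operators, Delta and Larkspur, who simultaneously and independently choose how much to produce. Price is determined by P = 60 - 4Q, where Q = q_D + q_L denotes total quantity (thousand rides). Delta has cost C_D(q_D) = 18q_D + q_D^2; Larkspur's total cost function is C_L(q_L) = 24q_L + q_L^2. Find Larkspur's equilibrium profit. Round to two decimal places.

Delta's profit: π_D = (60 - 4Q)q_D - (18q_D + q_D²). Setting ∂π_D/∂q_D = 0: 42 - 10q_D - 4(q_L) = 0.
Larkspur's first-order condition: 36 - 10q_L - 4(q_D) = 0.
Rearranging gives the reaction functions q_D = (42 - 4q_L)/10 and q_L = (36 - 4q_D)/10.
Solving the pair: q_D = 23/7, q_L = 16/7.
Price P = 60 - 4·(39/7) = 264/7.
Larkspur's profit: (264/7)·(16/7) - 24·(16/7) - (16/7)² = 1280/49.

26.12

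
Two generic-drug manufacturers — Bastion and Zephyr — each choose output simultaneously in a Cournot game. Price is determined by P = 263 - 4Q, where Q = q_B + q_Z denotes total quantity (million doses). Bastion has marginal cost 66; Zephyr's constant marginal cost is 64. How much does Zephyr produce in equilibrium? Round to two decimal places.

16.75

Bastion's profit: π_B = (263 - 4Q)q_B - (66q_B). Setting ∂π_B/∂q_B = 0: 197 - 8q_B - 4(q_Z) = 0.
Zephyr's profit: π_Z = (263 - 4Q)q_Z - (64q_Z). Setting ∂π_Z/∂q_Z = 0: 199 - 8q_Z - 4(q_B) = 0.
Rearranging gives the reaction functions q_B = (197 - 4q_Z)/8 and q_Z = (199 - 4q_B)/8.
Solving the pair: q_B = 65/4, q_Z = 67/4.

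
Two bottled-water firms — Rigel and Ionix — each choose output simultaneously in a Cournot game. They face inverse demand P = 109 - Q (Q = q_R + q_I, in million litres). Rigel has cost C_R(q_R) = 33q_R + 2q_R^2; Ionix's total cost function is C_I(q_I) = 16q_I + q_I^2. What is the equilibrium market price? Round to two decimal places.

78.87

Rigel's profit: π_R = (109 - Q)q_R - (33q_R + 2q_R²). Setting ∂π_R/∂q_R = 0: 76 - 6q_R - (q_I) = 0.
Ionix's profit: π_I = (109 - Q)q_I - (16q_I + q_I²). Setting ∂π_I/∂q_I = 0: 93 - 4q_I - (q_R) = 0.
So q_R = (76 - q_I)/6 and q_I = (93 - q_R)/4.
Substituting one into the other gives q_R = 211/23 and q_I = 482/23.
Total output Q = 693/23, so price P = 109 - 693/23 = 1814/23.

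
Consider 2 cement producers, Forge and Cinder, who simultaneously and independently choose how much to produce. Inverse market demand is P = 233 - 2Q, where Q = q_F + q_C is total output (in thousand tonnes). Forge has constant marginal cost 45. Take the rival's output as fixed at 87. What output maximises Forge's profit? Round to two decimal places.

With the rival's output fixed at 87, Forge's profit is π_F = (233 - 2·87 - 2q_F)q_F - (45q_F) = (59 - 2q_F)q_F - (45q_F).
∂π_F/∂q_F = 14 - 4q_F = 0, so q_F = 7/2.

3.50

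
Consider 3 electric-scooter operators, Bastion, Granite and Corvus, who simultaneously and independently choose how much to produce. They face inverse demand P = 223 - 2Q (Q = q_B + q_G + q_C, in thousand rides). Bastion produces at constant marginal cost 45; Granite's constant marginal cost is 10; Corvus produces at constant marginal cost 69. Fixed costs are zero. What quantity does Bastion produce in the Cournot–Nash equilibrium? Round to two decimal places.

Bastion's profit: π_B = (223 - 2Q)q_B - (45q_B). Setting ∂π_B/∂q_B = 0: 178 - 4q_B - 2(q_G + q_C) = 0.
Granite's profit: π_G = (223 - 2Q)q_G - (10q_G). Setting ∂π_G/∂q_G = 0: 213 - 4q_G - 2(q_B + q_C) = 0.
Corvus's first-order condition: 154 - 4q_C - 2(q_B + q_G) = 0.
Summing all 3 equations gives 545 − 8Q = 0, hence Q = 545/8.
Back-substituting: q_B = (178 − 545/4)/2 = 167/8, q_G = (213 − 545/4)/2 = 307/8, q_C = (154 − 545/4)/2 = 71/8.

20.88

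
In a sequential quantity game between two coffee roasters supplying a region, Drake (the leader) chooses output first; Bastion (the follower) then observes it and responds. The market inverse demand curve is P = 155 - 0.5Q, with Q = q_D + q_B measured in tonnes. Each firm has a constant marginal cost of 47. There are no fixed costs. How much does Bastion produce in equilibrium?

54

Solve by backward induction. Given q_D, the follower Bastion maximises π_B = (155 - (1/2)q_D - (1/2)q_B)q_B - 47q_B.
∂π_B/∂q_B = 108 - (1/2)q_D - q_B = 0 gives the reaction function q_B = (108 - (1/2)q_D).
The leader anticipates this reaction. Substituting into P = 155 - 0.5Q gives P = 101 - (1/4)q_D, so π_D = (101 - (1/4)q_D)q_D - 47q_D.
Maximising: ∂π_D/∂q_D = 54 - (1/2)q_D = 0, giving q_D = 108.
Then q_B = (108 - (1/2)·108) = 54.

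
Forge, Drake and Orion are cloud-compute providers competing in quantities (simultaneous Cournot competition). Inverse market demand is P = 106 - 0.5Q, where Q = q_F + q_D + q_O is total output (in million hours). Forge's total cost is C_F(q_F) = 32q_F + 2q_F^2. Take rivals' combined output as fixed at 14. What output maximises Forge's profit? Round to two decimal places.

13.40

With rivals' combined output fixed at 14, Forge's profit is π_F = (106 - (1/2)·14 - (1/2)q_F)q_F - (32q_F + 2q_F²) = (99 - (1/2)q_F)q_F - (32q_F + 2q_F²).
∂π_F/∂q_F = 67 - 5q_F = 0, so q_F = 67/5.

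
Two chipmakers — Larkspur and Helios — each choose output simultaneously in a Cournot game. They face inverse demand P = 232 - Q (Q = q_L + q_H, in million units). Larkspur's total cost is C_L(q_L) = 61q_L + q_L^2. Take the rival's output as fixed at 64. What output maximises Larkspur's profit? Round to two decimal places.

With the rival's output fixed at 64, Larkspur's profit is π_L = (232 - 64 - q_L)q_L - (61q_L + q_L²) = (168 - q_L)q_L - (61q_L + q_L²).
∂π_L/∂q_L = 107 - 4q_L = 0, so q_L = 107/4.

26.75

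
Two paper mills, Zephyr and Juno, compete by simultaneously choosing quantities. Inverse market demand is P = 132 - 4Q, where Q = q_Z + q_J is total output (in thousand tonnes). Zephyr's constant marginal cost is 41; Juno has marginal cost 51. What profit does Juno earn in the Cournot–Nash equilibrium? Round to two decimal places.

140.03

Zephyr's profit: π_Z = (132 - 4Q)q_Z - (41q_Z). Setting ∂π_Z/∂q_Z = 0: 91 - 8q_Z - 4(q_J) = 0.
Juno's profit: π_J = (132 - 4Q)q_J - (51q_J). Setting ∂π_J/∂q_J = 0: 81 - 8q_J - 4(q_Z) = 0.
So q_Z = (91 - 4q_J)/8 and q_J = (81 - 4q_Z)/8.
Solving the pair: q_Z = 101/12, q_J = 71/12.
Price P = 132 - 4·(43/3) = 224/3.
Juno's profit: (224/3 - 51)·(71/12) = 140.0278.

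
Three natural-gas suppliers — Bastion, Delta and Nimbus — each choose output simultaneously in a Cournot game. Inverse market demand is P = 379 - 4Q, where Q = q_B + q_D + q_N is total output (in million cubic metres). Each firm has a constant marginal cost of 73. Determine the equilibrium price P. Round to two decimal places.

149.50

Each firm earns π_i = (379 - 4Q)q_i - 73q_i.
Setting ∂π_i/∂q_i = 0 with rivals' quantities fixed: 306 - 8q_i - 4·Σ_{j≠i} q_j = 0.
With identical firms every q_j equals q_i, so Σ_{j≠i} q_j = 2q_i and 306 = 16q_i, giving q_i = 153/8.
Total output Q = 459/8, so price P = 379 - 4·(459/8) = 299/2.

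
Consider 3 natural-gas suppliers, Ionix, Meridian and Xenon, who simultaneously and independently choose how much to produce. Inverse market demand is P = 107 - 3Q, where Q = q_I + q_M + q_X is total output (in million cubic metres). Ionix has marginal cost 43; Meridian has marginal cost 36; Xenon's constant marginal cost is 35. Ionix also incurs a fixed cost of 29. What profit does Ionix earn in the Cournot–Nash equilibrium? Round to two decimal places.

21.02

Ionix's profit: π_I = (107 - 3Q)q_I - (43q_I). Setting ∂π_I/∂q_I = 0: 64 - 6q_I - 3(q_M + q_X) = 0.
Meridian's profit: π_M = (107 - 3Q)q_M - (36q_M). Setting ∂π_M/∂q_M = 0: 71 - 6q_M - 3(q_I + q_X) = 0.
Xenon's first-order condition: 72 - 6q_X - 3(q_I + q_M) = 0.
Summing all 3 equations gives 207 − 12Q = 0, hence Q = 69/4.
Back-substituting: q_I = (64 − 207/4)/3 = 49/12, q_M = (71 − 207/4)/3 = 77/12, q_X = (72 − 207/4)/3 = 27/4.
Price P = 107 - 3·(69/4) = 221/4.
Ionix's profit: (221/4 - 43)·(49/12) - 29 = 1009/48.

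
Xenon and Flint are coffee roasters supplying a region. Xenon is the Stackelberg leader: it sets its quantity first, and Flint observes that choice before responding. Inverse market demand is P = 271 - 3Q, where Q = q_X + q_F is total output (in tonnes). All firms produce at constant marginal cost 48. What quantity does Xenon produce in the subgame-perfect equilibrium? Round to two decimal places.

The follower Flint best-responds to any q_X: π_F = (271 - 3Q)q_F - 48q_F.
Follower FOC: 223 - 3q_X - 6q_F = 0, so q_F(q_X) = (223 - 3q_X)/6.
Xenon substitutes q_F(q_X) into its own profit: π_X = q_X(271 - 3q_X - (223 - 3q_X)/2) - 48q_X = (319/2 - (3/2)q_X)q_X - 48q_X.
Leader FOC: 223/2 - 3q_X = 0, so q_X = 223/6.
Then q_F = (223 - 3·(223/6))/6 = 223/12.

37.17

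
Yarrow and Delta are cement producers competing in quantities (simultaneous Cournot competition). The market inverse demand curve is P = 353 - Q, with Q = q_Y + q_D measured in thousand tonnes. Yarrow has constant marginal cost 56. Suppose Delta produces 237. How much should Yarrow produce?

30

With the rival's output fixed at 237, Yarrow's profit is π_Y = (353 - 237 - q_Y)q_Y - (56q_Y) = (116 - q_Y)q_Y - (56q_Y).
∂π_Y/∂q_Y = 60 - 2q_Y = 0, so q_Y = 30.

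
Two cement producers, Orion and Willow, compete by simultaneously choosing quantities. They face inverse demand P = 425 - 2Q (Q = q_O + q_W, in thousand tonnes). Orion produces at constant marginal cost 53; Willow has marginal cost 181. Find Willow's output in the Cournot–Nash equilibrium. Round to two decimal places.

19.33

Orion's profit: π_O = (425 - 2Q)q_O - (53q_O). Setting ∂π_O/∂q_O = 0: 372 - 4q_O - 2(q_W) = 0.
Willow's first-order condition: 244 - 4q_W - 2(q_O) = 0.
Rearranging gives the reaction functions q_O = (372 - 2q_W)/4 and q_W = (244 - 2q_O)/4.
Solving the pair: q_O = 250/3, q_W = 58/3.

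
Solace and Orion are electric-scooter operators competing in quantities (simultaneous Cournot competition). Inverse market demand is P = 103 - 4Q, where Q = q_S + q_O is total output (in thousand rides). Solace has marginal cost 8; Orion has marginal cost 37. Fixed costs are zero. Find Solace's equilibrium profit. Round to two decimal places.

Solace's profit: π_S = (103 - 4Q)q_S - (8q_S). Setting ∂π_S/∂q_S = 0: 95 - 8q_S - 4(q_O) = 0.
Orion's first-order condition: 66 - 8q_O - 4(q_S) = 0.
So q_S = (95 - 4q_O)/8 and q_O = (66 - 4q_S)/8.
Solving the pair: q_S = 31/3, q_O = 37/12.
Price P = 103 - 4·(161/12) = 148/3.
Solace's profit: (148/3 - 8)·(31/3) = 427.1111.

427.11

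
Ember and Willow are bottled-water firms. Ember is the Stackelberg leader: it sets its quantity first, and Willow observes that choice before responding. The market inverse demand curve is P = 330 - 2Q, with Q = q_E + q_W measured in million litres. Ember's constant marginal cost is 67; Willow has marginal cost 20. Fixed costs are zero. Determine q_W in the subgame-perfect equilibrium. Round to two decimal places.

50.50

Solve by backward induction. Given q_E, the follower Willow maximises π_W = (330 - 2q_E - 2q_W)q_W - 20q_W.
Setting the follower's marginal profit to zero, 310 - 2q_E - 4q_W = 0, i.e. q_W = (310 - 2q_E)/4.
The leader anticipates this reaction. Substituting into P = 330 - 2Q gives P = 175 - q_E, so π_E = (175 - q_E)q_E - 67q_E.
The leader's first-order condition 108 - 2q_E = 0 yields q_E = 54.
Then q_W = (310 - 2·54)/4 = 101/2.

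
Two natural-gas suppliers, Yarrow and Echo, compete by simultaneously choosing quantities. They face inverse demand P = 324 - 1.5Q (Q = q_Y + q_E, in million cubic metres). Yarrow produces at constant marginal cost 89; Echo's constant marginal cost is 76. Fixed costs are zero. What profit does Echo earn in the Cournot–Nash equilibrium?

Yarrow's profit: π_Y = (324 - 1.5Q)q_Y - (89q_Y). Setting ∂π_Y/∂q_Y = 0: 235 - 3q_Y - (3/2)(q_E) = 0.
Echo's first-order condition: 248 - 3q_E - (3/2)(q_Y) = 0.
So q_Y = (235 - (3/2)q_E)/3 and q_E = (248 - (3/2)q_Y)/3.
Substituting one into the other gives q_Y = 148/3 and q_E = 58.
Price P = 324 - (3/2)·(322/3) = 163.
Echo's profit: (163 - 76)·58 = 5046.

5046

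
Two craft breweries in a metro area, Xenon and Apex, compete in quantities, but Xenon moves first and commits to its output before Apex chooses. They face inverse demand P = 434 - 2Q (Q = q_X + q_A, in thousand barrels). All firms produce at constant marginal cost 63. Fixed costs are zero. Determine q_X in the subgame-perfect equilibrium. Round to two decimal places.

The follower Apex best-responds to any q_X: π_A = (434 - 2Q)q_A - 63q_A.
∂π_A/∂q_A = 371 - 2q_X - 4q_A = 0 gives the reaction function q_A = (371 - 2q_X)/4.
Xenon substitutes q_A(q_X) into its own profit: π_X = q_X(434 - 2q_X - (371 - 2q_X)/2) - 63q_X = (497/2 - q_X)q_X - 63q_X.
The leader's first-order condition 371/2 - 2q_X = 0 yields q_X = 371/4.
Then q_A = (371 - 2·(371/4))/4 = 371/8.

92.75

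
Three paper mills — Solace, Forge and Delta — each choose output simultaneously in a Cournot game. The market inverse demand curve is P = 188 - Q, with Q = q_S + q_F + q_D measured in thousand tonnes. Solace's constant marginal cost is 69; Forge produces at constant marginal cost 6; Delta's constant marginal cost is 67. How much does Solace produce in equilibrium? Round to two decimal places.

Solace's profit: π_S = (188 - Q)q_S - (69q_S). Setting ∂π_S/∂q_S = 0: 119 - 2q_S - (q_F + q_D) = 0.
Forge's first-order condition: 182 - 2q_F - (q_S + q_D) = 0.
Delta's first-order condition: 121 - 2q_D - (q_S + q_F) = 0.
Summing all 3 equations gives 422 − 4Q = 0, hence Q = 211/2.
Back-substituting: q_S = (119 − 211/2) = 27/2, q_F = (182 − 211/2) = 153/2, q_D = (121 − 211/2) = 31/2.

13.50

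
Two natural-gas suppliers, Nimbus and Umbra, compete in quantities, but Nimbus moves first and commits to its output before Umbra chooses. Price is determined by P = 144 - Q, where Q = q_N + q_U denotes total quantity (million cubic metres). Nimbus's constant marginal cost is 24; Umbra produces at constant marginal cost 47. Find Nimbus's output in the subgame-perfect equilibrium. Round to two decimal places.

The follower Umbra best-responds to any q_N: π_U = (144 - Q)q_U - 47q_U.
Setting the follower's marginal profit to zero, 97 - q_N - 2q_U = 0, i.e. q_U = (97 - q_N)/2.
Nimbus substitutes q_U(q_N) into its own profit: π_N = q_N(144 - q_N - (97 - q_N)/2) - 24q_N = (191/2 - (1/2)q_N)q_N - 24q_N.
Maximising: ∂π_N/∂q_N = 143/2 - q_N = 0, giving q_N = 143/2.
Then q_U = (97 - 143/2)/2 = 51/4.

71.50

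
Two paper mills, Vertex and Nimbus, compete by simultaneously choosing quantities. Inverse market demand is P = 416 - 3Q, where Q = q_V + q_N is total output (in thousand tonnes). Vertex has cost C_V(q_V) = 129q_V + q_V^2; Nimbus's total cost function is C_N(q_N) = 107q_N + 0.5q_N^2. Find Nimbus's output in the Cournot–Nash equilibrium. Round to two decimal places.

34.28

Vertex's profit: π_V = (416 - 3Q)q_V - (129q_V + q_V²). Setting ∂π_V/∂q_V = 0: 287 - 8q_V - 3(q_N) = 0.
Nimbus's profit: π_N = (416 - 3Q)q_N - (107q_N + (1/2)q_N²). Setting ∂π_N/∂q_N = 0: 309 - 7q_N - 3(q_V) = 0.
So q_V = (287 - 3q_N)/8 and q_N = (309 - 3q_V)/7.
Substituting one into the other gives q_V = 1082/47 and q_N = 1611/47.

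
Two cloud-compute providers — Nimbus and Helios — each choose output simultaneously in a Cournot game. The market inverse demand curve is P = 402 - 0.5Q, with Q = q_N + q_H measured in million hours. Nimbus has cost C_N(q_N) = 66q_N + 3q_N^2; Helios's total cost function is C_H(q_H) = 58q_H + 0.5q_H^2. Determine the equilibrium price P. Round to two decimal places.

302.36

Nimbus's profit: π_N = (402 - 0.5Q)q_N - (66q_N + 3q_N²). Setting ∂π_N/∂q_N = 0: 336 - 7q_N - (1/2)(q_H) = 0.
Helios's profit: π_H = (402 - 0.5Q)q_H - (58q_H + (1/2)q_H²). Setting ∂π_H/∂q_H = 0: 344 - 2q_H - (1/2)(q_N) = 0.
So q_N = (336 - (1/2)q_H)/7 and q_H = (344 - (1/2)q_N)/2.
Solving the pair: q_N = 400/11, q_H = 1792/11.
Total output Q = 199.2727, so price P = 402 - (1/2)·199.2727 = 302.3636.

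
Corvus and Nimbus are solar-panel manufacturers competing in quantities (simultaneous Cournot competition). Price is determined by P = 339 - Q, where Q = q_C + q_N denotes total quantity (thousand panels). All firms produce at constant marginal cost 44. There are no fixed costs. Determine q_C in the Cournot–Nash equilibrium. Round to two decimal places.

98.33

Each firm earns π_i = (339 - Q)q_i - 44q_i.
First-order condition (treating rivals' output as given): 295 - 2q_i - q_j = 0.
By symmetry each firm produces the same amount; substituting q_j = q_i yields q_i = 295/3.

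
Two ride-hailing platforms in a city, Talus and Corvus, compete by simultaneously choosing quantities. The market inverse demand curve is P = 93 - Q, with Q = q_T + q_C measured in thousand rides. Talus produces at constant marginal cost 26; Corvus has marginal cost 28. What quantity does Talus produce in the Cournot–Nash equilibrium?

23

Talus's profit: π_T = (93 - Q)q_T - (26q_T). Setting ∂π_T/∂q_T = 0: 67 - 2q_T - (q_C) = 0.
Corvus's profit: π_C = (93 - Q)q_C - (28q_C). Setting ∂π_C/∂q_C = 0: 65 - 2q_C - (q_T) = 0.
Rearranging gives the reaction functions q_T = (67 - q_C)/2 and q_C = (65 - q_T)/2.
Substituting one into the other gives q_T = 23 and q_C = 21.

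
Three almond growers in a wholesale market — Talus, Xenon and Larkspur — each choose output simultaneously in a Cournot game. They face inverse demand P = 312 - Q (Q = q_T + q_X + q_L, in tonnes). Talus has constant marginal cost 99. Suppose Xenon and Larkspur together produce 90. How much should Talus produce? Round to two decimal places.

With rivals' combined output fixed at 90, Talus's profit is π_T = (312 - 90 - q_T)q_T - (99q_T) = (222 - q_T)q_T - (99q_T).
∂π_T/∂q_T = 123 - 2q_T = 0, so q_T = 123/2.

61.50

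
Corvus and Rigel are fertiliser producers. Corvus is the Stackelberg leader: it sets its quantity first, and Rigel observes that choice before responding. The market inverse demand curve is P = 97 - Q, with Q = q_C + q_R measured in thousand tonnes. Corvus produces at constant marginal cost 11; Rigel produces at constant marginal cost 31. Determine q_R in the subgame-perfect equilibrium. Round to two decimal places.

6.50

Solve by backward induction. Given q_C, the follower Rigel maximises π_R = (97 - q_C - q_R)q_R - 31q_R.
Setting the follower's marginal profit to zero, 66 - q_C - 2q_R = 0, i.e. q_R = (66 - q_C)/2.
Corvus substitutes q_R(q_C) into its own profit: π_C = q_C(97 - q_C - (66 - q_C)/2) - 11q_C = (64 - (1/2)q_C)q_C - 11q_C.
The leader's first-order condition 53 - q_C = 0 yields q_C = 53.
Then q_R = (66 - 53)/2 = 13/2.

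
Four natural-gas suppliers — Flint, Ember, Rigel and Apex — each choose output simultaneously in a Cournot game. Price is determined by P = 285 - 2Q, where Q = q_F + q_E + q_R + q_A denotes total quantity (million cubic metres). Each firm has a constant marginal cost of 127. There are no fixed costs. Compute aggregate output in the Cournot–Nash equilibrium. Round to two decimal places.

A representative firm's profit is π_i = q_i(285 - 2Q) - 127q_i.
Setting ∂π_i/∂q_i = 0 with rivals' quantities fixed: 158 - 4q_i - 2·Σ_{j≠i} q_j = 0.
By symmetry each firm produces the same amount; substituting Σ_{j≠i} q_j = 3q_i yields q_i = 158/10 = 79/5.
Total output Q = 79/5 + 79/5 + 79/5 + 79/5 = 316/5.

63.20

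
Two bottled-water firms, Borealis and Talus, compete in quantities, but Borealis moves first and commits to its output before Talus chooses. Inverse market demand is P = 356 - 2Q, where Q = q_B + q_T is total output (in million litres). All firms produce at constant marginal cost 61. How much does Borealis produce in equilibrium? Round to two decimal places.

73.75

The follower Talus best-responds to any q_B: π_T = (356 - 2Q)q_T - 61q_T.
∂π_T/∂q_T = 295 - 2q_B - 4q_T = 0 gives the reaction function q_T = (295 - 2q_B)/4.
Borealis substitutes q_T(q_B) into its own profit: π_B = q_B(356 - 2q_B - (295 - 2q_B)/2) - 61q_B = (417/2 - q_B)q_B - 61q_B.
Leader FOC: 295/2 - 2q_B = 0, so q_B = 295/4.
Then q_T = (295 - 2·(295/4))/4 = 295/8.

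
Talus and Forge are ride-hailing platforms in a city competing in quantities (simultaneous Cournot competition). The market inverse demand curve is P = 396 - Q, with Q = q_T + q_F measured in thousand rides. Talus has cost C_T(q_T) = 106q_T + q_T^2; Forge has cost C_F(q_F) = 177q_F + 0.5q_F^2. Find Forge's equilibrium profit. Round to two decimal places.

Talus's profit: π_T = (396 - Q)q_T - (106q_T + q_T²). Setting ∂π_T/∂q_T = 0: 290 - 4q_T - (q_F) = 0.
Forge's first-order condition: 219 - 3q_F - (q_T) = 0.
Rearranging gives the reaction functions q_T = (290 - q_F)/4 and q_F = (219 - q_T)/3.
Solving the pair: q_T = 651/11, q_F = 586/11.
Price P = 396 - 1237/11 = 283.5455.
Forge's profit: 283.5455·(586/11) - 177·(586/11) - (1/2)(586/11)² = 4256.9752.

4256.98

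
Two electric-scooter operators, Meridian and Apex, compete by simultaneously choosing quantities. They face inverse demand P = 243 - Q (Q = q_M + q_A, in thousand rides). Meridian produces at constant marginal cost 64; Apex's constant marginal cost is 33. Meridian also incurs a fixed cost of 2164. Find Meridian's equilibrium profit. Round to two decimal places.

269.78

Meridian's profit: π_M = (243 - Q)q_M - (64q_M). Setting ∂π_M/∂q_M = 0: 179 - 2q_M - (q_A) = 0.
Apex's profit: π_A = (243 - Q)q_A - (33q_A). Setting ∂π_A/∂q_A = 0: 210 - 2q_A - (q_M) = 0.
Best responses: q_M = (179 - q_A)/2, q_A = (210 - q_M)/2.
Solving the pair: q_M = 148/3, q_A = 241/3.
Price P = 243 - 389/3 = 340/3.
Meridian's profit: (340/3 - 64)·(148/3) - 2164 = 269.7778.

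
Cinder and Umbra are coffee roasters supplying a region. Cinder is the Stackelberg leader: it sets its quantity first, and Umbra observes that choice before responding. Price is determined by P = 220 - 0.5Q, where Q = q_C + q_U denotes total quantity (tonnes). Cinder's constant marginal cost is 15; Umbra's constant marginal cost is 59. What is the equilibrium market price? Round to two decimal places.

77.25

The follower Umbra best-responds to any q_C: π_U = (220 - 0.5Q)q_U - 59q_U.
Setting the follower's marginal profit to zero, 161 - (1/2)q_C - q_U = 0, i.e. q_U = (161 - (1/2)q_C).
The leader anticipates this reaction. Substituting into P = 220 - 0.5Q gives P = 279/2 - (1/4)q_C, so π_C = (279/2 - (1/4)q_C)q_C - 15q_C.
The leader's first-order condition 249/2 - (1/2)q_C = 0 yields q_C = 249.
Then q_U = (161 - (1/2)·249) = 73/2.
Total output Q = 571/2, so price P = 220 - (1/2)·(571/2) = 309/4.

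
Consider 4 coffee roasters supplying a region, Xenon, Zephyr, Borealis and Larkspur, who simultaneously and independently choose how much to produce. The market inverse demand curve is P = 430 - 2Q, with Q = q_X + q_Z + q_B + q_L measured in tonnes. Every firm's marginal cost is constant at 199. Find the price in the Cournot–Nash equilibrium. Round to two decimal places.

245.20

A representative firm's profit is π_i = q_i(430 - 2Q) - 199q_i.
Setting ∂π_i/∂q_i = 0 with rivals' quantities fixed: 231 - 4q_i - 2·Σ_{j≠i} q_j = 0.
With identical firms every q_j equals q_i, so Σ_{j≠i} q_j = 3q_i and 231 = 10q_i, giving q_i = 231/10.
Total output Q = 462/5, so price P = 430 - 2·(462/5) = 1226/5.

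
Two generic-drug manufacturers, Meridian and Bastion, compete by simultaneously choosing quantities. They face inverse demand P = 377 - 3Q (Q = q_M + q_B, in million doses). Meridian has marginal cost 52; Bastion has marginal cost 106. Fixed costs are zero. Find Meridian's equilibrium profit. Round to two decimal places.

Meridian's profit: π_M = (377 - 3Q)q_M - (52q_M). Setting ∂π_M/∂q_M = 0: 325 - 6q_M - 3(q_B) = 0.
Bastion's profit: π_B = (377 - 3Q)q_B - (106q_B). Setting ∂π_B/∂q_B = 0: 271 - 6q_B - 3(q_M) = 0.
Best responses: q_M = (325 - 3q_B)/6, q_B = (271 - 3q_M)/6.
Solving the pair: q_M = 379/9, q_B = 217/9.
Price P = 377 - 3·(596/9) = 535/3.
Meridian's profit: (535/3 - 52)·(379/9) = 5320.0370.

5320.04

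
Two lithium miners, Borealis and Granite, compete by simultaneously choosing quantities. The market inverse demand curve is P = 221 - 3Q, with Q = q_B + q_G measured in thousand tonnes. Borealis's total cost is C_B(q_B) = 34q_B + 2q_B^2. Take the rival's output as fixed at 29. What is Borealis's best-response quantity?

With the rival's output fixed at 29, Borealis's profit is π_B = (221 - 3·29 - 3q_B)q_B - (34q_B + 2q_B²) = (134 - 3q_B)q_B - (34q_B + 2q_B²).
∂π_B/∂q_B = 100 - 10q_B = 0, so q_B = 10.

10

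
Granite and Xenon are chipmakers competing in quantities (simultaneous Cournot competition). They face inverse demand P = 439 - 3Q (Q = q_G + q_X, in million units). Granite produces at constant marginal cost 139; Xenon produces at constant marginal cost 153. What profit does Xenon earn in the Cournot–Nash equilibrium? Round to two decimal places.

2740.15

Granite's profit: π_G = (439 - 3Q)q_G - (139q_G). Setting ∂π_G/∂q_G = 0: 300 - 6q_G - 3(q_X) = 0.
Xenon's profit: π_X = (439 - 3Q)q_X - (153q_X). Setting ∂π_X/∂q_X = 0: 286 - 6q_X - 3(q_G) = 0.
So q_G = (300 - 3q_X)/6 and q_X = (286 - 3q_G)/6.
Substituting one into the other gives q_G = 314/9 and q_X = 272/9.
Price P = 439 - 3·(586/9) = 731/3.
Xenon's profit: (731/3 - 153)·(272/9) = 2740.1481.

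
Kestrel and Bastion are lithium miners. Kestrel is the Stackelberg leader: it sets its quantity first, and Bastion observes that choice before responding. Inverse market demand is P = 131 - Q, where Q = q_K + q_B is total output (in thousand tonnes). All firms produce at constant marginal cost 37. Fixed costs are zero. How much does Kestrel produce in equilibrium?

Solve by backward induction. Given q_K, the follower Bastion maximises π_B = (131 - q_K - q_B)q_B - 37q_B.
∂π_B/∂q_B = 94 - q_K - 2q_B = 0 gives the reaction function q_B = (94 - q_K)/2.
The leader anticipates this reaction. Substituting into P = 131 - Q gives P = 84 - (1/2)q_K, so π_K = (84 - (1/2)q_K)q_K - 37q_K.
The leader's first-order condition 47 - q_K = 0 yields q_K = 47.
Then q_B = (94 - 47)/2 = 47/2.

47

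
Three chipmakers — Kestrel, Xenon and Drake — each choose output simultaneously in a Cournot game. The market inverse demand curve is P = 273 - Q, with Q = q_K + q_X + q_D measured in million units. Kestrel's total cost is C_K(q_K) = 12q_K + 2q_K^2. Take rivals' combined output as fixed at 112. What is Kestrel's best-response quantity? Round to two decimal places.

With rivals' combined output fixed at 112, Kestrel's profit is π_K = (273 - 112 - q_K)q_K - (12q_K + 2q_K²) = (161 - q_K)q_K - (12q_K + 2q_K²).
∂π_K/∂q_K = 149 - 6q_K = 0, so q_K = 149/6.

24.83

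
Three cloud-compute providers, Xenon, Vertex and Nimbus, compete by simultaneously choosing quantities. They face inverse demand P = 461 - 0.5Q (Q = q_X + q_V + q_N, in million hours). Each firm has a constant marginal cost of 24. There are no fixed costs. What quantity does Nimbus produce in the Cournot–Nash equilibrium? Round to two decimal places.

218.50

A representative firm's profit is π_i = q_i(461 - 0.5Q) - 24q_i.
First-order condition (treating rivals' output as given): 437 - q_i - (1/2)·Σ_{j≠i} q_j = 0.
By symmetry each firm produces the same amount; substituting Σ_{j≠i} q_j = 2q_i yields q_i = 437/2.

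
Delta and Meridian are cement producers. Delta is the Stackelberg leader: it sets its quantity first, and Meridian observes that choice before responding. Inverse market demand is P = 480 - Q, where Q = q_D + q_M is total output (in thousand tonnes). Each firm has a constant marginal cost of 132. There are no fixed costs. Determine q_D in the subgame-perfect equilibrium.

The follower Meridian best-responds to any q_D: π_M = (480 - Q)q_M - 132q_M.
Follower FOC: 348 - q_D - 2q_M = 0, so q_M(q_D) = (348 - q_D)/2.
Delta substitutes q_M(q_D) into its own profit: π_D = q_D(480 - q_D - (348 - q_D)/2) - 132q_D = (306 - (1/2)q_D)q_D - 132q_D.
Maximising: ∂π_D/∂q_D = 174 - q_D = 0, giving q_D = 174.
Then q_M = (348 - 174)/2 = 87.

174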